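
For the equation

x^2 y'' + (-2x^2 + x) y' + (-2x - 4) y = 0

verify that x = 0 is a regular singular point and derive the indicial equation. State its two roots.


Divide by x^2 to reach normal form y'' + P_1(x) y' + P_2(x) y = 0 with P_1(x) = -2 + 1/x and P_2(x) = -2/x - 4/x^2.
x = 0 is a singular point because the y'-coefficient -2 + 1/x has a pole at x = 0 and the y-coefficient -2/x - 4/x^2 has a pole at x = 0.
It is a regular singular point because x P_1(x) = p(x) = 1 - 2x and x^2 P_2(x) = q(x) = -2x - 4 are polynomials, hence analytic at x = 0.
p(0) = 1,  q(0) = -4.
Indicial equation: r(r-1) + p(0) r + q(0) = 0, i.e. r^2 + (p(0) - 1) r + q(0) = 0, i.e. r^2 - 4 = 0.
Discriminant: (0)^2 - 4(-4) = 16, so r = (0 ± 4)/2.
Solving: r_1 = 2, r_2 = -2.

indicial: r^2 - 4 = 0; roots r_1 = 2, r_2 = -2


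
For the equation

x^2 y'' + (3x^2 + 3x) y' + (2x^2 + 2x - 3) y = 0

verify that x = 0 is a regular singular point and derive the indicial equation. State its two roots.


Divide by x^2 to reach normal form y'' + P_1(x) y' + P_2(x) y = 0 with P_1(x) = 3 + 3/x and P_2(x) = 2 + 2/x - 3/x^2.
x = 0 is a singular point because the y'-coefficient 3 + 3/x has a pole at x = 0 and the y-coefficient 2 + 2/x - 3/x^2 has a pole at x = 0.
It is a regular singular point because x P_1(x) = p(x) = 3x + 3 and x^2 P_2(x) = q(x) = 2x^2 + 2x - 3 are polynomials, hence analytic at x = 0.
p(0) = 3,  q(0) = -3.
Indicial equation: r(r-1) + p(0) r + q(0) = 0, i.e. r^2 + (p(0) - 1) r + q(0) = 0, i.e. r^2 + 2 r - 3 = 0.
Discriminant: (2)^2 - 4(-3) = 16, so r = (-2 ± 4)/2.
Solving: r_1 = 1, r_2 = -3.

indicial: r^2 + 2 r - 3 = 0; roots r_1 = 1, r_2 = -3


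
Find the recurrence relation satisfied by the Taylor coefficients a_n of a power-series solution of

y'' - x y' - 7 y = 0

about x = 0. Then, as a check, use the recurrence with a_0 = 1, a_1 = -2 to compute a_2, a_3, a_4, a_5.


Substitute y = sum_n a_n x^n.
y''(x) has coefficient (n+2)(n+1) a_{n+2} at x^n;
-x y'(x) has coefficient -n a_n at x^n (shift);
-7 y(x) has coefficient -7 a_n at x^n.
Matching x^n: (n+2)(n+1) a_{n+2} + (-n - 7) a_n = 0.
Thus a_{n+2} = (n + 7) / ((n+1)(n+2)) * a_n.

Check with a_0 = 1, a_1 = -2 (apply the recurrence for n = 0, 1, 2, 3): a_0 = 1, a_1 = -2, a_2 = 7/2, a_3 = -8/3, a_4 = 21/8, a_5 = -4/3.

a_(n+2) = (n + 7) / ((n+1)(n+2)) * a_n; check: a_0 = 1, a_1 = -2, a_2 = 7/2, a_3 = -8/3, a_4 = 21/8, a_5 = -4/3


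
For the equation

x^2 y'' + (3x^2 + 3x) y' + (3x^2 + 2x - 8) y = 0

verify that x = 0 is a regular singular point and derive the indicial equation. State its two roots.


Divide by x^2 to reach normal form y'' + P_1(x) y' + P_2(x) y = 0 with P_1(x) = 3 + 3/x and P_2(x) = 3 + 2/x - 8/x^2.
x = 0 is a singular point because the y'-coefficient 3 + 3/x has a pole at x = 0 and the y-coefficient 3 + 2/x - 8/x^2 has a pole at x = 0.
It is a regular singular point because x P_1(x) = p(x) = 3x + 3 and x^2 P_2(x) = q(x) = 3x^2 + 2x - 8 are polynomials, hence analytic at x = 0.
p(0) = 3,  q(0) = -8.
Indicial equation: r(r-1) + p(0) r + q(0) = 0, i.e. r^2 + (p(0) - 1) r + q(0) = 0, i.e. r^2 + 2 r - 8 = 0.
Discriminant: (2)^2 - 4(-8) = 36, so r = (-2 ± 6)/2.
Solving: r_1 = 2, r_2 = -4.

indicial: r^2 + 2 r - 8 = 0; roots r_1 = 2, r_2 = -4


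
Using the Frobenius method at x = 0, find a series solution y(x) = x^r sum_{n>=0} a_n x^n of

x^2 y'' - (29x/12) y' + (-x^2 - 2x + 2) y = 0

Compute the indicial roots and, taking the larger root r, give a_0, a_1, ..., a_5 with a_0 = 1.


Write in Frobenius form y'' + (p(x)/x) y' + (q(x)/x^2) y = 0:
  p(x) = -29/12,  q(x) = -x^2 - 2x + 2.
Indicial equation: r(r-1) + (-29/12) r + (2) = 0 -> roots r_1 = 8/3, r_2 = 3/4.
Take r = r_1 = 8/3. Let y(x) = x^r sum_{n>=0} a_n x^n with a_0 = 1.
Substitute y = x^r sum a_n x^n and match x^{r+n}. The recurrence is
  D(n) a_n - 2 a_{n-1} - 1 a_{n-2} = 0,  where D(n) = (r+n)(r+n-1) + (-29/12)(r+n) + (2).
  a_n = [2 a_{n-1} + 1 a_{n-2}] / D(n).
Since the indicial polynomial factors as (r - r_1)(r - r_2), D(n) = (r_1 + n - r_1)(r_1 + n - r_2) = n(n + 23/12).
Evaluating step by step (a_0 = 1):
  n = 1: D(1) = 1(1 + 23/12) = 35/12; numerator = 2(1) = 2; a_1 = (2)/(35/12) = 24/35
  n = 2: D(2) = 2(2 + 23/12) = 47/6; numerator = 2(24/35) + 1(1) = 83/35; a_2 = (83/35)/(47/6) = 498/1645
  n = 3: D(3) = 3(3 + 23/12) = 59/4; numerator = 2(498/1645) + 1(24/35) = 2124/1645; a_3 = (2124/1645)/(59/4) = 144/1645
  n = 4: D(4) = 4(4 + 23/12) = 71/3; numerator = 2(144/1645) + 1(498/1645) = 786/1645; a_4 = (786/1645)/(71/3) = 2358/116795
  n = 5: D(5) = 5(5 + 23/12) = 415/12; numerator = 2(2358/116795) + 1(144/1645) = 2988/23359; a_5 = (2988/23359)/(415/12) = 432/116795

r = 8/3; a_0 = 1; a_1 = 24/35; a_2 = 498/1645; a_3 = 144/1645; a_4 = 2358/116795; a_5 = 432/116795


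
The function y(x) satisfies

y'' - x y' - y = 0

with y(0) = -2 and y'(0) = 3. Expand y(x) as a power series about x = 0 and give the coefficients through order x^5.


Ansatz: y(x) = sum_{n>=0} a_n x^n, so y'(x) = sum_{n>=1} n a_n x^(n-1) and y''(x) = sum_{n>=2} n(n-1) a_n x^(n-2).
Substitute into P(x) y'' + Q(x) y' + R(x) y = 0 with P(x) = 1, Q(x) = -x, R(x) = -1, and match powers of x.
Initial conditions: a_0 = -2, a_1 = 3.
Setting the coefficient of each power of x to zero and solving order by order (substituting the coefficients already found):
  x^0: 2 a_2 - a_0 = 0  ->  2 a_2 = a_0 = -2  ->  a_2 = -1
  x^1: 6 a_3 - 2 a_1 = 0  ->  6 a_3 = 2 a_1 = 6  ->  a_3 = 1
  x^2: 12 a_4 - 3 a_2 = 0  ->  12 a_4 = 3 a_2 = -3  ->  a_4 = -1/4
  x^3: 20 a_5 - 4 a_3 = 0  ->  20 a_5 = 4 a_3 = 4  ->  a_5 = 1/5
Truncated series: y(x) = -2 + 3 x - x^2 + x^3 - (1/4) x^4 + (1/5) x^5 + O(x^6).

a_0 = -2; a_1 = 3; a_2 = -1; a_3 = 1; a_4 = -1/4; a_5 = 1/5


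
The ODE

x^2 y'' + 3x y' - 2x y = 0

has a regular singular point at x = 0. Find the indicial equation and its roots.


Divide by x^2 to reach normal form y'' + P_1(x) y' + P_2(x) y = 0 with P_1(x) = 3/x and P_2(x) = -2/x.
x = 0 is a singular point because the y'-coefficient 3/x has a pole at x = 0 and the y-coefficient -2/x has a pole at x = 0.
It is a regular singular point because x P_1(x) = p(x) = 3 and x^2 P_2(x) = q(x) = -2x are polynomials, hence analytic at x = 0.
p(0) = 3,  q(0) = 0.
Indicial equation: r(r-1) + p(0) r + q(0) = 0, i.e. r^2 + (p(0) - 1) r + q(0) = 0, i.e. r^2 + 2 r = 0.
Discriminant: (2)^2 - 4(0) = 4, so r = (-2 ± 2)/2.
Solving: r_1 = 0, r_2 = -2.

indicial: r^2 + 2 r = 0; roots r_1 = 0, r_2 = -2


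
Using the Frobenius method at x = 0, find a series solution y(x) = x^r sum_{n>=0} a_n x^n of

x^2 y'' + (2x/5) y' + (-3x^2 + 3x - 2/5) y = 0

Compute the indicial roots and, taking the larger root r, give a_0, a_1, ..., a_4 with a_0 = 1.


Write in Frobenius form y'' + (p(x)/x) y' + (q(x)/x^2) y = 0:
  p(x) = 2/5,  q(x) = -3x^2 + 3x - 2/5.
Indicial equation: r(r-1) + (2/5) r + (-2/5) = 0 -> roots r_1 = 1, r_2 = -2/5.
Take r = r_1 = 1. Let y(x) = x^r sum_{n>=0} a_n x^n with a_0 = 1.
Substitute y = x^r sum a_n x^n and match x^{r+n}. The recurrence is
  D(n) a_n + 3 a_{n-1} - 3 a_{n-2} = 0,  where D(n) = (r+n)(r+n-1) + (2/5)(r+n) + (-2/5).
  a_n = [-3 a_{n-1} + 3 a_{n-2}] / D(n).
Since the indicial polynomial factors as (r - r_1)(r - r_2), D(n) = (r_1 + n - r_1)(r_1 + n - r_2) = n(n + 7/5).
Evaluating step by step (a_0 = 1):
  n = 1: D(1) = 1(1 + 7/5) = 12/5; numerator = -3(1) = -3; a_1 = (-3)/(12/5) = -5/4
  n = 2: D(2) = 2(2 + 7/5) = 34/5; numerator = -3(-5/4) + 3(1) = 27/4; a_2 = (27/4)/(34/5) = 135/136
  n = 3: D(3) = 3(3 + 7/5) = 66/5; numerator = -3(135/136) + 3(-5/4) = -915/136; a_3 = (-915/136)/(66/5) = -1525/2992
  n = 4: D(4) = 4(4 + 7/5) = 108/5; numerator = -3(-1525/2992) + 3(135/136) = 13485/2992; a_4 = (13485/2992)/(108/5) = 22475/107712

r = 1; a_0 = 1; a_1 = -5/4; a_2 = 135/136; a_3 = -1525/2992; a_4 = 22475/107712


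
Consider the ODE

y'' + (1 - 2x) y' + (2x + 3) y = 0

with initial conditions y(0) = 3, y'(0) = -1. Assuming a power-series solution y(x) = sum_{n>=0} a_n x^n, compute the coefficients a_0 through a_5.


Ansatz: y(x) = sum_{n>=0} a_n x^n, so y'(x) = sum_{n>=1} n a_n x^(n-1) and y''(x) = sum_{n>=2} n(n-1) a_n x^(n-2).
Substitute into P(x) y'' + Q(x) y' + R(x) y = 0 with P(x) = 1, Q(x) = 1 - 2x, R(x) = 2x + 3, and match powers of x.
Initial conditions: a_0 = 3, a_1 = -1.
Setting the coefficient of each power of x to zero and solving order by order (substituting the coefficients already found):
  x^0: 2 a_2 + a_1 + 3 a_0 = 0  ->  2 a_2 = -a_1 - 3 a_0 = -8  ->  a_2 = -4
  x^1: 6 a_3 + 2 a_2 + a_1 + 2 a_0 = 0  ->  6 a_3 = -2 a_2 - a_1 - 2 a_0 = 3  ->  a_3 = 1/2
  x^2: 12 a_4 + 3 a_3 - a_2 + 2 a_1 = 0  ->  12 a_4 = -3 a_3 + a_2 - 2 a_1 = -7/2  ->  a_4 = -7/24
  x^3: 20 a_5 + 4 a_4 - 3 a_3 + 2 a_2 = 0  ->  20 a_5 = -4 a_4 + 3 a_3 - 2 a_2 = 32/3  ->  a_5 = 8/15
Truncated series: y(x) = 3 - x - 4 x^2 + (1/2) x^3 - (7/24) x^4 + (8/15) x^5 + O(x^6).

a_0 = 3; a_1 = -1; a_2 = -4; a_3 = 1/2; a_4 = -7/24; a_5 = 8/15


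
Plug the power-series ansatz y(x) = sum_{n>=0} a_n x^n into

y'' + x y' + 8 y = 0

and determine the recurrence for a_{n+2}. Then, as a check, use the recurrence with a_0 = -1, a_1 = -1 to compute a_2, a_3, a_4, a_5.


Substitute y = sum_n a_n x^n.
y''(x) has coefficient (n+2)(n+1) a_{n+2} at x^n;
x y'(x) has coefficient n a_n at x^n (shift);
8 y(x) has coefficient 8 a_n at x^n.
Matching x^n: (n+2)(n+1) a_{n+2} + (n + 8) a_n = 0.
Thus a_{n+2} = (-n - 8) / ((n+1)(n+2)) * a_n.

Check with a_0 = -1, a_1 = -1 (apply the recurrence for n = 0, 1, 2, 3): a_0 = -1, a_1 = -1, a_2 = 4, a_3 = 3/2, a_4 = -10/3, a_5 = -33/40.

a_(n+2) = (-n - 8) / ((n+1)(n+2)) * a_n; check: a_0 = -1, a_1 = -1, a_2 = 4, a_3 = 3/2, a_4 = -10/3, a_5 = -33/40


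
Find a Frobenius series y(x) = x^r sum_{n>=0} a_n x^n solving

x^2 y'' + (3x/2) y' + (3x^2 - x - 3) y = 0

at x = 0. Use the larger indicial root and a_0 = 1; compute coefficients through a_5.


Write in Frobenius form y'' + (p(x)/x) y' + (q(x)/x^2) y = 0:
  p(x) = 3/2,  q(x) = 3x^2 - x - 3.
Indicial equation: r(r-1) + (3/2) r + (-3) = 0 -> roots r_1 = 3/2, r_2 = -2.
Take r = r_1 = 3/2. Let y(x) = x^r sum_{n>=0} a_n x^n with a_0 = 1.
Substitute y = x^r sum a_n x^n and match x^{r+n}. The recurrence is
  D(n) a_n - 1 a_{n-1} + 3 a_{n-2} = 0,  where D(n) = (r+n)(r+n-1) + (3/2)(r+n) + (-3).
  a_n = [1 a_{n-1} - 3 a_{n-2}] / D(n).
Since the indicial polynomial factors as (r - r_1)(r - r_2), D(n) = (r_1 + n - r_1)(r_1 + n - r_2) = n(n + 7/2).
Evaluating step by step (a_0 = 1):
  n = 1: D(1) = 1(1 + 7/2) = 9/2; numerator = 1(1) = 1; a_1 = (1)/(9/2) = 2/9
  n = 2: D(2) = 2(2 + 7/2) = 11; numerator = 1(2/9) - 3(1) = -25/9; a_2 = (-25/9)/(11) = -25/99
  n = 3: D(3) = 3(3 + 7/2) = 39/2; numerator = 1(-25/99) - 3(2/9) = -91/99; a_3 = (-91/99)/(39/2) = -14/297
  n = 4: D(4) = 4(4 + 7/2) = 30; numerator = 1(-14/297) - 3(-25/99) = 211/297; a_4 = (211/297)/(30) = 211/8910
  n = 5: D(5) = 5(5 + 7/2) = 85/2; numerator = 1(211/8910) - 3(-14/297) = 1471/8910; a_5 = (1471/8910)/(85/2) = 1471/378675

r = 3/2; a_0 = 1; a_1 = 2/9; a_2 = -25/99; a_3 = -14/297; a_4 = 211/8910; a_5 = 1471/378675


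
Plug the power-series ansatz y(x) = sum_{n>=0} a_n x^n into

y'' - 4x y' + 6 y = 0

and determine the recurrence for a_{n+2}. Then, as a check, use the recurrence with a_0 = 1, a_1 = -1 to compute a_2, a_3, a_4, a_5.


Substitute y = sum_n a_n x^n.
y''(x) has coefficient (n+2)(n+1) a_{n+2} at x^n;
-4 x y'(x) has coefficient -4 n a_n at x^n (shift);
6 y(x) has coefficient 6 a_n at x^n.
Matching x^n: (n+2)(n+1) a_{n+2} + (-4n + 6) a_n = 0.
Thus a_{n+2} = (4n - 6) / ((n+1)(n+2)) * a_n.

Check with a_0 = 1, a_1 = -1 (apply the recurrence for n = 0, 1, 2, 3): a_0 = 1, a_1 = -1, a_2 = -3, a_3 = 1/3, a_4 = -1/2, a_5 = 1/10.

a_(n+2) = (4n - 6) / ((n+1)(n+2)) * a_n; check: a_0 = 1, a_1 = -1, a_2 = -3, a_3 = 1/3, a_4 = -1/2, a_5 = 1/10


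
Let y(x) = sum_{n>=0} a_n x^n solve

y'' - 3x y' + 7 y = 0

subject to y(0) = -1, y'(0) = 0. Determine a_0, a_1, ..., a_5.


Ansatz: y(x) = sum_{n>=0} a_n x^n, so y'(x) = sum_{n>=1} n a_n x^(n-1) and y''(x) = sum_{n>=2} n(n-1) a_n x^(n-2).
Substitute into P(x) y'' + Q(x) y' + R(x) y = 0 with P(x) = 1, Q(x) = -3x, R(x) = 7, and match powers of x.
Initial conditions: a_0 = -1, a_1 = 0.
Setting the coefficient of each power of x to zero and solving order by order (substituting the coefficients already found):
  x^0: 2 a_2 + 7 a_0 = 0  ->  2 a_2 = -7 a_0 = 7  ->  a_2 = 7/2
  x^1: 6 a_3 + 4 a_1 = 0  ->  6 a_3 = -4 a_1 = 0  ->  a_3 = 0
  x^2: 12 a_4 + a_2 = 0  ->  12 a_4 = -a_2 = -7/2  ->  a_4 = -7/24
  x^3: 20 a_5 - 2 a_3 = 0  ->  20 a_5 = 2 a_3 = 0  ->  a_5 = 0
Truncated series: y(x) = -1 + (7/2) x^2 - (7/24) x^4 + O(x^6).

a_0 = -1; a_1 = 0; a_2 = 7/2; a_3 = 0; a_4 = -7/24; a_5 = 0


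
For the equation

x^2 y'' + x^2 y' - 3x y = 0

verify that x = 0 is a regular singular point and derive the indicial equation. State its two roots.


Divide by x^2 to reach normal form y'' + P_1(x) y' + P_2(x) y = 0 with P_1(x) = 1 and P_2(x) = -3/x.
x = 0 is a singular point because the y-coefficient -3/x has a pole at x = 0.
It is a regular singular point because x P_1(x) = p(x) = x and x^2 P_2(x) = q(x) = -3x are polynomials, hence analytic at x = 0.
p(0) = 0,  q(0) = 0.
Indicial equation: r(r-1) + p(0) r + q(0) = 0, i.e. r^2 + (p(0) - 1) r + q(0) = 0, i.e. r^2 - 1 r = 0.
Discriminant: (-1)^2 - 4(0) = 1, so r = (1 ± 1)/2.
Solving: r_1 = 1, r_2 = 0.

indicial: r^2 - 1 r = 0; roots r_1 = 1, r_2 = 0


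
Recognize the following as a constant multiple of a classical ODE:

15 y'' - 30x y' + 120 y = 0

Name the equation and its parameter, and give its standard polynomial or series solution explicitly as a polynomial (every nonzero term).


All three coefficients share the factor 15; dividing through by 15 gives  y'' - 2x y' + 8 y = 0.
This matches the Hermite equation y'' - 2x y' + 2n y = 0 with 2n = 8, so n = 4; the polynomial solution is H_4(x).
With y = sum_k a_k x^k, matching x^k gives (k+2)(k+1) a_{k+2} = 2(k - n) a_k = 2(k - 4) a_k. The right side vanishes at k = 4, so the series with the parity of 4 terminates at degree 4.
Standard normalization: leading coefficient of H_n is 2^n, so a_4 = 2^4 = 16. Work downward with a_k = (k+1)(k+2) a_{k+2} / (2(k - n)):
  a_2 = (3)(4)(16) / (2(2 - 4)) = 192/(-4) = -48
  a_0 = (1)(2)(-48) / (2(0 - 4)) = -96/(-8) = 12
Hence H_4(x) = 16 x^4 - 48 x^2 + 12.

H_4(x); series = 16 x^4 - 48 x^2 + 12


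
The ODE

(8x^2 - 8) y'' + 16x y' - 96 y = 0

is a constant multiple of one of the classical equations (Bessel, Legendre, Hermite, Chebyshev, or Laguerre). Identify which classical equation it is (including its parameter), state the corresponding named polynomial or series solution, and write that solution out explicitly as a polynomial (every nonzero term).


All three coefficients share the factor -8; dividing through by -8 gives  (1 - x^2) y'' - 2x y' + 12 y = 0.
This matches the Legendre equation (1 - x^2) y'' - 2x y' + n(n+1) y = 0 (note the -2x y' term) with n(n+1) = 12, so n = 3; the polynomial solution is P_3(x).
With y = sum_k a_k x^k, matching x^k gives (k+2)(k+1) a_{k+2} = [k(k+1) - n(n+1)] a_k = (k - 3)(k + 4) a_k. The right side vanishes at k = 3, so the series with the parity of 3 terminates at degree 3.
Standard normalization (P_n(1) = 1): leading coefficient (2n)!/(2^n (n!)^2) = 720/(8*36) = 5/2, so a_3 = 5/2. Work downward with a_k = (k+1)(k+2) a_{k+2} / ((k - 3)(k + 4)):
  a_1 = (2)(3)(5/2) / ((1 - 3)(1 + 4)) = 15/(-10) = -3/2
Hence P_3(x) = 5 x^3/2 - 3 x/2.

P_3(x); series = 5 x^3/2 - 3 x/2


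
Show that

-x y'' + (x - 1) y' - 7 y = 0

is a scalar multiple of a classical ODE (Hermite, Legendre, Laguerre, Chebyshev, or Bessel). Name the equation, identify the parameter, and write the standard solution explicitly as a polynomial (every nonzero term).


All three coefficients share the factor -1; dividing through by -1 gives  x y'' + (1 - x) y' + 7 y = 0.
This matches the Laguerre equation x y'' + (1 - x) y' + n y = 0 with n = 7; the polynomial solution is L_7(x).
With y = sum_k a_k x^k, matching x^k gives (k+1)k a_{k+1} + (k+1) a_{k+1} - k a_k + n a_k = 0, i.e. (k+1)^2 a_{k+1} = (k - n) a_k = (k - 7) a_k. The right side vanishes at k = 7, so the series terminates at degree 7.
Standard normalization L_n(0) = 1 gives a_0 = 1. Work upward with a_{k+1} = (k - 7) a_k / (k+1)^2:
  a_1 = (0 - 7)(1) / 1^2 = -7/1 = -7
  a_2 = (1 - 7)(-7) / 2^2 = 42/4 = 21/2
  a_3 = (2 - 7)(21/2) / 3^2 = (-105/2)/9 = -35/6
  a_4 = (3 - 7)(-35/6) / 4^2 = (70/3)/16 = 35/24
  a_5 = (4 - 7)(35/24) / 5^2 = (-35/8)/25 = -7/40
  a_6 = (5 - 7)(-7/40) / 6^2 = (7/20)/36 = 7/720
  a_7 = (6 - 7)(7/720) / 7^2 = (-7/720)/49 = -1/5040
Hence L_7(x) = -x^7/5040 + 7 x^6/720 - 7 x^5/40 + 35 x^4/24 - 35 x^3/6 + 21 x^2/2 - 7 x + 1.

L_7(x); series = -x^7/5040 + 7 x^6/720 - 7 x^5/40 + 35 x^4/24 - 35 x^3/6 + 21 x^2/2 - 7 x + 1


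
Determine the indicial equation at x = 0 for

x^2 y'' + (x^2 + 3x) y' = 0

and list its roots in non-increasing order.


Divide by x^2 to reach normal form y'' + P_1(x) y' + P_2(x) y = 0 with P_1(x) = 1 + 3/x and P_2(x) = 0.
x = 0 is a singular point because the y'-coefficient 1 + 3/x has a pole at x = 0.
It is a regular singular point because x P_1(x) = p(x) = x + 3 and x^2 P_2(x) = q(x) = 0 are polynomials, hence analytic at x = 0.
p(0) = 3,  q(0) = 0.
Indicial equation: r(r-1) + p(0) r + q(0) = 0, i.e. r^2 + (p(0) - 1) r + q(0) = 0, i.e. r^2 + 2 r = 0.
Discriminant: (2)^2 - 4(0) = 4, so r = (-2 ± 2)/2.
Solving: r_1 = 0, r_2 = -2.

indicial: r^2 + 2 r = 0; roots r_1 = 0, r_2 = -2


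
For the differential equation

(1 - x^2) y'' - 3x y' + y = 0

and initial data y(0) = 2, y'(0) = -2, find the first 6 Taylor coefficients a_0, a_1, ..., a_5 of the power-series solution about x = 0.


Ansatz: y(x) = sum_{n>=0} a_n x^n, so y'(x) = sum_{n>=1} n a_n x^(n-1) and y''(x) = sum_{n>=2} n(n-1) a_n x^(n-2).
Substitute into P(x) y'' + Q(x) y' + R(x) y = 0 with P(x) = 1 - x^2, Q(x) = -3x, R(x) = 1, and match powers of x.
Initial conditions: a_0 = 2, a_1 = -2.
Setting the coefficient of each power of x to zero and solving order by order (substituting the coefficients already found):
  x^0: 2 a_2 + a_0 = 0  ->  2 a_2 = -a_0 = -2  ->  a_2 = -1
  x^1: 6 a_3 - 2 a_1 = 0  ->  6 a_3 = 2 a_1 = -4  ->  a_3 = -2/3
  x^2: 12 a_4 - 7 a_2 = 0  ->  12 a_4 = 7 a_2 = -7  ->  a_4 = -7/12
  x^3: 20 a_5 - 14 a_3 = 0  ->  20 a_5 = 14 a_3 = -28/3  ->  a_5 = -7/15
Truncated series: y(x) = 2 - 2 x - x^2 - (2/3) x^3 - (7/12) x^4 - (7/15) x^5 + O(x^6).

a_0 = 2; a_1 = -2; a_2 = -1; a_3 = -2/3; a_4 = -7/12; a_5 = -7/15


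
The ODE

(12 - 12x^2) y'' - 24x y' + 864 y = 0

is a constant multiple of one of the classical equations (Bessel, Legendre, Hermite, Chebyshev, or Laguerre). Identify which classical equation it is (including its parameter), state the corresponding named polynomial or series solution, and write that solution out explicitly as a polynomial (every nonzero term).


All three coefficients share the factor 12; dividing through by 12 gives  (1 - x^2) y'' - 2x y' + 72 y = 0.
This matches the Legendre equation (1 - x^2) y'' - 2x y' + n(n+1) y = 0 (note the -2x y' term) with n(n+1) = 72, so n = 8; the polynomial solution is P_8(x).
With y = sum_k a_k x^k, matching x^k gives (k+2)(k+1) a_{k+2} = [k(k+1) - n(n+1)] a_k = (k - 8)(k + 9) a_k. The right side vanishes at k = 8, so the series with the parity of 8 terminates at degree 8.
Standard normalization (P_n(1) = 1): leading coefficient (2n)!/(2^n (n!)^2) = 20922789888000/(256*1625702400) = 6435/128, so a_8 = 6435/128. Work downward with a_k = (k+1)(k+2) a_{k+2} / ((k - 8)(k + 9)):
  a_6 = (7)(8)(6435/128) / ((6 - 8)(6 + 9)) = (45045/16)/(-30) = -3003/32
  a_4 = (5)(6)(-3003/32) / ((4 - 8)(4 + 9)) = (-45045/16)/(-52) = 3465/64
  a_2 = (3)(4)(3465/64) / ((2 - 8)(2 + 9)) = (10395/16)/(-66) = -315/32
  a_0 = (1)(2)(-315/32) / ((0 - 8)(0 + 9)) = (-315/16)/(-72) = 35/128
Hence P_8(x) = 6435 x^8/128 - 3003 x^6/32 + 3465 x^4/64 - 315 x^2/32 + 35/128.

P_8(x); series = 6435 x^8/128 - 3003 x^6/32 + 3465 x^4/64 - 315 x^2/32 + 35/128


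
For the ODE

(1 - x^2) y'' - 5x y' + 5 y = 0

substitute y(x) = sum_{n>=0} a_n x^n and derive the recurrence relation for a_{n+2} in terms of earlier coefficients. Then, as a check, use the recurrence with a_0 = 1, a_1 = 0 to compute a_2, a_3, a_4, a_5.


Substitute y = sum_n a_n x^n.
(1 - 1 x^2) y'' contributes (n+2)(n+1) a_{n+2} - n(n-1) a_n at x^n.
-5 x y'(x) contributes -5 n a_n at x^n.
5 y(x) contributes 5 a_n at x^n.
Matching x^n: (n+2)(n+1) a_{n+2} + (-n(n-1) - 5 n + 5) a_n = 0.
Thus a_{n+2} = (n(n-1) + 5 n - 5) / ((n+1)(n+2)) * a_n.

Check with a_0 = 1, a_1 = 0 (apply the recurrence for n = 0, 1, 2, 3): a_0 = 1, a_1 = 0, a_2 = -5/2, a_3 = 0, a_4 = -35/24, a_5 = 0.

a_(n+2) = (n(n-1) + 5 n - 5) / ((n+1)(n+2)) * a_n; check: a_0 = 1, a_1 = 0, a_2 = -5/2, a_3 = 0, a_4 = -35/24, a_5 = 0


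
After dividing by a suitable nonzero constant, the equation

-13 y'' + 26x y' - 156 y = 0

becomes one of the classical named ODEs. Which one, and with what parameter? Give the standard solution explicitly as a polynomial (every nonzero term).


All three coefficients share the factor -13; dividing through by -13 gives  y'' - 2x y' + 12 y = 0.
This matches the Hermite equation y'' - 2x y' + 2n y = 0 with 2n = 12, so n = 6; the polynomial solution is H_6(x).
With y = sum_k a_k x^k, matching x^k gives (k+2)(k+1) a_{k+2} = 2(k - n) a_k = 2(k - 6) a_k. The right side vanishes at k = 6, so the series with the parity of 6 terminates at degree 6.
Standard normalization: leading coefficient of H_n is 2^n, so a_6 = 2^6 = 64. Work downward with a_k = (k+1)(k+2) a_{k+2} / (2(k - n)):
  a_4 = (5)(6)(64) / (2(4 - 6)) = 1920/(-4) = -480
  a_2 = (3)(4)(-480) / (2(2 - 6)) = -5760/(-8) = 720
  a_0 = (1)(2)(720) / (2(0 - 6)) = 1440/(-12) = -120
Hence H_6(x) = 64 x^6 - 480 x^4 + 720 x^2 - 120.

H_6(x); series = 64 x^6 - 480 x^4 + 720 x^2 - 120


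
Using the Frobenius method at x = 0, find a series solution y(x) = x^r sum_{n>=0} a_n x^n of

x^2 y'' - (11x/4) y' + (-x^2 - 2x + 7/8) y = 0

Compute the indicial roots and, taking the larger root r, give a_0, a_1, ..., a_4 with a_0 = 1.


Write in Frobenius form y'' + (p(x)/x) y' + (q(x)/x^2) y = 0:
  p(x) = -11/4,  q(x) = -x^2 - 2x + 7/8.
Indicial equation: r(r-1) + (-11/4) r + (7/8) = 0 -> roots r_1 = 7/2, r_2 = 1/4.
Take r = r_1 = 7/2. Let y(x) = x^r sum_{n>=0} a_n x^n with a_0 = 1.
Substitute y = x^r sum a_n x^n and match x^{r+n}. The recurrence is
  D(n) a_n - 2 a_{n-1} - 1 a_{n-2} = 0,  where D(n) = (r+n)(r+n-1) + (-11/4)(r+n) + (7/8).
  a_n = [2 a_{n-1} + 1 a_{n-2}] / D(n).
Since the indicial polynomial factors as (r - r_1)(r - r_2), D(n) = (r_1 + n - r_1)(r_1 + n - r_2) = n(n + 13/4).
Evaluating step by step (a_0 = 1):
  n = 1: D(1) = 1(1 + 13/4) = 17/4; numerator = 2(1) = 2; a_1 = (2)/(17/4) = 8/17
  n = 2: D(2) = 2(2 + 13/4) = 21/2; numerator = 2(8/17) + 1(1) = 33/17; a_2 = (33/17)/(21/2) = 22/119
  n = 3: D(3) = 3(3 + 13/4) = 75/4; numerator = 2(22/119) + 1(8/17) = 100/119; a_3 = (100/119)/(75/4) = 16/357
  n = 4: D(4) = 4(4 + 13/4) = 29; numerator = 2(16/357) + 1(22/119) = 14/51; a_4 = (14/51)/(29) = 14/1479

r = 7/2; a_0 = 1; a_1 = 8/17; a_2 = 22/119; a_3 = 16/357; a_4 = 14/1479


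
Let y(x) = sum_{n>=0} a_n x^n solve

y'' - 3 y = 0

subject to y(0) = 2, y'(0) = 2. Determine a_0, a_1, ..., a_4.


Ansatz: y(x) = sum_{n>=0} a_n x^n, so y'(x) = sum_{n>=1} n a_n x^(n-1) and y''(x) = sum_{n>=2} n(n-1) a_n x^(n-2).
Substitute into P(x) y'' + Q(x) y' + R(x) y = 0 with P(x) = 1, Q(x) = 0, R(x) = -3, and match powers of x.
Initial conditions: a_0 = 2, a_1 = 2.
Setting the coefficient of each power of x to zero and solving order by order (substituting the coefficients already found):
  x^0: 2 a_2 - 3 a_0 = 0  ->  2 a_2 = 3 a_0 = 6  ->  a_2 = 3
  x^1: 6 a_3 - 3 a_1 = 0  ->  6 a_3 = 3 a_1 = 6  ->  a_3 = 1
  x^2: 12 a_4 - 3 a_2 = 0  ->  12 a_4 = 3 a_2 = 9  ->  a_4 = 3/4
Truncated series: y(x) = 2 + 2 x + 3 x^2 + x^3 + (3/4) x^4 + O(x^5).

a_0 = 2; a_1 = 2; a_2 = 3; a_3 = 1; a_4 = 3/4


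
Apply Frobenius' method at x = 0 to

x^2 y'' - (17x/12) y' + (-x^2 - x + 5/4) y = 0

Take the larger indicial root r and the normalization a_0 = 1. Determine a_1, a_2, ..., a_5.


Write in Frobenius form y'' + (p(x)/x) y' + (q(x)/x^2) y = 0:
  p(x) = -17/12,  q(x) = -x^2 - x + 5/4.
Indicial equation: r(r-1) + (-17/12) r + (5/4) = 0 -> roots r_1 = 5/3, r_2 = 3/4.
Take r = r_1 = 5/3. Let y(x) = x^r sum_{n>=0} a_n x^n with a_0 = 1.
Substitute y = x^r sum a_n x^n and match x^{r+n}. The recurrence is
  D(n) a_n - 1 a_{n-1} - 1 a_{n-2} = 0,  where D(n) = (r+n)(r+n-1) + (-17/12)(r+n) + (5/4).
  a_n = [1 a_{n-1} + 1 a_{n-2}] / D(n).
Since the indicial polynomial factors as (r - r_1)(r - r_2), D(n) = (r_1 + n - r_1)(r_1 + n - r_2) = n(n + 11/12).
Evaluating step by step (a_0 = 1):
  n = 1: D(1) = 1(1 + 11/12) = 23/12; numerator = 1(1) = 1; a_1 = (1)/(23/12) = 12/23
  n = 2: D(2) = 2(2 + 11/12) = 35/6; numerator = 1(12/23) + 1(1) = 35/23; a_2 = (35/23)/(35/6) = 6/23
  n = 3: D(3) = 3(3 + 11/12) = 47/4; numerator = 1(6/23) + 1(12/23) = 18/23; a_3 = (18/23)/(47/4) = 72/1081
  n = 4: D(4) = 4(4 + 11/12) = 59/3; numerator = 1(72/1081) + 1(6/23) = 354/1081; a_4 = (354/1081)/(59/3) = 18/1081
  n = 5: D(5) = 5(5 + 11/12) = 355/12; numerator = 1(18/1081) + 1(72/1081) = 90/1081; a_5 = (90/1081)/(355/12) = 216/76751

r = 5/3; a_0 = 1; a_1 = 12/23; a_2 = 6/23; a_3 = 72/1081; a_4 = 18/1081; a_5 = 216/76751


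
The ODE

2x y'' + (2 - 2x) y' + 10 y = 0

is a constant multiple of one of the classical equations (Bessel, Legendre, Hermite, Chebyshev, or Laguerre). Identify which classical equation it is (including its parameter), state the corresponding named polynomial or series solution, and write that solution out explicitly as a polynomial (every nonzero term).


All three coefficients share the factor 2; dividing through by 2 gives  x y'' + (1 - x) y' + 5 y = 0.
This matches the Laguerre equation x y'' + (1 - x) y' + n y = 0 with n = 5; the polynomial solution is L_5(x).
With y = sum_k a_k x^k, matching x^k gives (k+1)k a_{k+1} + (k+1) a_{k+1} - k a_k + n a_k = 0, i.e. (k+1)^2 a_{k+1} = (k - n) a_k = (k - 5) a_k. The right side vanishes at k = 5, so the series terminates at degree 5.
Standard normalization L_n(0) = 1 gives a_0 = 1. Work upward with a_{k+1} = (k - 5) a_k / (k+1)^2:
  a_1 = (0 - 5)(1) / 1^2 = -5/1 = -5
  a_2 = (1 - 5)(-5) / 2^2 = 20/4 = 5
  a_3 = (2 - 5)(5) / 3^2 = -15/9 = -5/3
  a_4 = (3 - 5)(-5/3) / 4^2 = (10/3)/16 = 5/24
  a_5 = (4 - 5)(5/24) / 5^2 = (-5/24)/25 = -1/120
Hence L_5(x) = -x^5/120 + 5 x^4/24 - 5 x^3/3 + 5 x^2 - 5 x + 1.

L_5(x); series = -x^5/120 + 5 x^4/24 - 5 x^3/3 + 5 x^2 - 5 x + 1


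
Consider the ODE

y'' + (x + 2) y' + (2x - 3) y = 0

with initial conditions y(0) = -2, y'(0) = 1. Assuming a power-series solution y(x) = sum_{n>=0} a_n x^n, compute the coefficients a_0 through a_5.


Ansatz: y(x) = sum_{n>=0} a_n x^n, so y'(x) = sum_{n>=1} n a_n x^(n-1) and y''(x) = sum_{n>=2} n(n-1) a_n x^(n-2).
Substitute into P(x) y'' + Q(x) y' + R(x) y = 0 with P(x) = 1, Q(x) = x + 2, R(x) = 2x - 3, and match powers of x.
Initial conditions: a_0 = -2, a_1 = 1.
Setting the coefficient of each power of x to zero and solving order by order (substituting the coefficients already found):
  x^0: 2 a_2 + 2 a_1 - 3 a_0 = 0  ->  2 a_2 = -2 a_1 + 3 a_0 = -8  ->  a_2 = -4
  x^1: 6 a_3 + 4 a_2 - 2 a_1 + 2 a_0 = 0  ->  6 a_3 = -4 a_2 + 2 a_1 - 2 a_0 = 22  ->  a_3 = 11/3
  x^2: 12 a_4 + 6 a_3 - a_2 + 2 a_1 = 0  ->  12 a_4 = -6 a_3 + a_2 - 2 a_1 = -28  ->  a_4 = -7/3
  x^3: 20 a_5 + 8 a_4 + 2 a_2 = 0  ->  20 a_5 = -8 a_4 - 2 a_2 = 80/3  ->  a_5 = 4/3
Truncated series: y(x) = -2 + x - 4 x^2 + (11/3) x^3 - (7/3) x^4 + (4/3) x^5 + O(x^6).

a_0 = -2; a_1 = 1; a_2 = -4; a_3 = 11/3; a_4 = -7/3; a_5 = 4/3


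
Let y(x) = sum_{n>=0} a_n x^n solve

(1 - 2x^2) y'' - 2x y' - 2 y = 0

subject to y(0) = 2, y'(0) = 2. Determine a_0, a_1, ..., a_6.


Ansatz: y(x) = sum_{n>=0} a_n x^n, so y'(x) = sum_{n>=1} n a_n x^(n-1) and y''(x) = sum_{n>=2} n(n-1) a_n x^(n-2).
Substitute into P(x) y'' + Q(x) y' + R(x) y = 0 with P(x) = 1 - 2x^2, Q(x) = -2x, R(x) = -2, and match powers of x.
Initial conditions: a_0 = 2, a_1 = 2.
Setting the coefficient of each power of x to zero and solving order by order (substituting the coefficients already found):
  x^0: 2 a_2 - 2 a_0 = 0  ->  2 a_2 = 2 a_0 = 4  ->  a_2 = 2
  x^1: 6 a_3 - 4 a_1 = 0  ->  6 a_3 = 4 a_1 = 8  ->  a_3 = 4/3
  x^2: 12 a_4 - 10 a_2 = 0  ->  12 a_4 = 10 a_2 = 20  ->  a_4 = 5/3
  x^3: 20 a_5 - 20 a_3 = 0  ->  20 a_5 = 20 a_3 = 80/3  ->  a_5 = 4/3
  x^4: 30 a_6 - 34 a_4 = 0  ->  30 a_6 = 34 a_4 = 170/3  ->  a_6 = 17/9
Truncated series: y(x) = 2 + 2 x + 2 x^2 + (4/3) x^3 + (5/3) x^4 + (4/3) x^5 + (17/9) x^6 + O(x^7).

a_0 = 2; a_1 = 2; a_2 = 2; a_3 = 4/3; a_4 = 5/3; a_5 = 4/3; a_6 = 17/9


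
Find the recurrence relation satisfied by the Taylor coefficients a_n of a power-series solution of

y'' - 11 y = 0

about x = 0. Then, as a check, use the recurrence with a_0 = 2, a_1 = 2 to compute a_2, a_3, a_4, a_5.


Substitute y = sum_n a_n x^n into y'' + (const) y = 0.
y''(x) = sum_{n>=0} (n+2)(n+1) a_{n+2} x^n.
The ODE becomes sum_n [(n+2)(n+1) a_{n+2} - 11 a_n] x^n = 0.
Setting each coefficient to zero gives the recurrence:
  (n+2)(n+1) a_{n+2} - 11 a_n = 0,
  a_{n+2} = 11 / ((n+1)(n+2)) a_n.

Check with a_0 = 2, a_1 = 2 (apply the recurrence for n = 0, 1, 2, 3): a_0 = 2, a_1 = 2, a_2 = 11, a_3 = 11/3, a_4 = 121/12, a_5 = 121/60.

a_{n+2} = 11/((n+1)(n+2)) * a_n; check: a_0 = 2, a_1 = 2, a_2 = 11, a_3 = 11/3, a_4 = 121/12, a_5 = 121/60


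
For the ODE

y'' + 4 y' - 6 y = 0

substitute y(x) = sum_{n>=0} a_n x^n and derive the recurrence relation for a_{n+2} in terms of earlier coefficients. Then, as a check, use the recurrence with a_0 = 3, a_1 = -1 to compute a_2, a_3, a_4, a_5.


Substitute y = sum_n a_n x^n.
y''(x) has coefficient (n+2)(n+1) a_{n+2} at x^n;
4 y'(x) has coefficient 4 (n+1) a_{n+1} at x^n;
-6 y(x) has coefficient -6 a_n at x^n.
Matching x^n: (n+2)(n+1) a_{n+2} + 4 (n+1) a_{n+1} - 6 a_n = 0.
Thus a_{n+2} = [-4 (n+1) a_{n+1} + 6 a_n] / ((n+1)(n+2)).

Check with a_0 = 3, a_1 = -1 (apply the recurrence for n = 0, 1, 2, 3): a_0 = 3, a_1 = -1, a_2 = 11, a_3 = -47/3, a_4 = 127/6, a_5 = -649/30.

a_(n+2) = [-4 (n+1) a_(n+1) + 6 a_n] / ((n+1)(n+2)); check: a_0 = 3, a_1 = -1, a_2 = 11, a_3 = -47/3, a_4 = 127/6, a_5 = -649/30


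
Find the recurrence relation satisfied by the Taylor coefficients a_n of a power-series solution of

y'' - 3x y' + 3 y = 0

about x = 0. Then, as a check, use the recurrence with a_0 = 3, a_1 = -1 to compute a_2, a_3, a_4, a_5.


Substitute y = sum_n a_n x^n.
y''(x) has coefficient (n+2)(n+1) a_{n+2} at x^n;
-3 x y'(x) has coefficient -3 n a_n at x^n (shift);
3 y(x) has coefficient 3 a_n at x^n.
Matching x^n: (n+2)(n+1) a_{n+2} + (-3n + 3) a_n = 0.
Thus a_{n+2} = (3n - 3) / ((n+1)(n+2)) * a_n.

Check with a_0 = 3, a_1 = -1 (apply the recurrence for n = 0, 1, 2, 3): a_0 = 3, a_1 = -1, a_2 = -9/2, a_3 = 0, a_4 = -9/8, a_5 = 0.

a_(n+2) = (3n - 3) / ((n+1)(n+2)) * a_n; check: a_0 = 3, a_1 = -1, a_2 = -9/2, a_3 = 0, a_4 = -9/8, a_5 = 0


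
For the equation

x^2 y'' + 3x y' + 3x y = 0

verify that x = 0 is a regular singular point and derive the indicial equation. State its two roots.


Divide by x^2 to reach normal form y'' + P_1(x) y' + P_2(x) y = 0 with P_1(x) = 3/x and P_2(x) = 3/x.
x = 0 is a singular point because the y'-coefficient 3/x has a pole at x = 0 and the y-coefficient 3/x has a pole at x = 0.
It is a regular singular point because x P_1(x) = p(x) = 3 and x^2 P_2(x) = q(x) = 3x are polynomials, hence analytic at x = 0.
p(0) = 3,  q(0) = 0.
Indicial equation: r(r-1) + p(0) r + q(0) = 0, i.e. r^2 + (p(0) - 1) r + q(0) = 0, i.e. r^2 + 2 r = 0.
Discriminant: (2)^2 - 4(0) = 4, so r = (-2 ± 2)/2.
Solving: r_1 = 0, r_2 = -2.

indicial: r^2 + 2 r = 0; roots r_1 = 0, r_2 = -2


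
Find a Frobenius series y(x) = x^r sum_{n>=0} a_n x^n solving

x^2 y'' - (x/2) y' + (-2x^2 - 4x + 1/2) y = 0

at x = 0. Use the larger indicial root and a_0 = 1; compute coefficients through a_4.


Write in Frobenius form y'' + (p(x)/x) y' + (q(x)/x^2) y = 0:
  p(x) = -1/2,  q(x) = -2x^2 - 4x + 1/2.
Indicial equation: r(r-1) + (-1/2) r + (1/2) = 0 -> roots r_1 = 1, r_2 = 1/2.
Take r = r_1 = 1. Let y(x) = x^r sum_{n>=0} a_n x^n with a_0 = 1.
Substitute y = x^r sum a_n x^n and match x^{r+n}. The recurrence is
  D(n) a_n - 4 a_{n-1} - 2 a_{n-2} = 0,  where D(n) = (r+n)(r+n-1) + (-1/2)(r+n) + (1/2).
  a_n = [4 a_{n-1} + 2 a_{n-2}] / D(n).
Since the indicial polynomial factors as (r - r_1)(r - r_2), D(n) = (r_1 + n - r_1)(r_1 + n - r_2) = n(n + 1/2).
Evaluating step by step (a_0 = 1):
  n = 1: D(1) = 1(1 + 1/2) = 3/2; numerator = 4(1) = 4; a_1 = (4)/(3/2) = 8/3
  n = 2: D(2) = 2(2 + 1/2) = 5; numerator = 4(8/3) + 2(1) = 38/3; a_2 = (38/3)/(5) = 38/15
  n = 3: D(3) = 3(3 + 1/2) = 21/2; numerator = 4(38/15) + 2(8/3) = 232/15; a_3 = (232/15)/(21/2) = 464/315
  n = 4: D(4) = 4(4 + 1/2) = 18; numerator = 4(464/315) + 2(38/15) = 3452/315; a_4 = (3452/315)/(18) = 1726/2835

r = 1; a_0 = 1; a_1 = 8/3; a_2 = 38/15; a_3 = 464/315; a_4 = 1726/2835


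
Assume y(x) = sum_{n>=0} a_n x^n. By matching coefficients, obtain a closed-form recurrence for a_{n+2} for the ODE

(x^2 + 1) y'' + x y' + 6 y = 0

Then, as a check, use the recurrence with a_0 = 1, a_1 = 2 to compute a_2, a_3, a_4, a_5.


Substitute y = sum_n a_n x^n.
(1 + 1 x^2) y'' contributes (n+2)(n+1) a_{n+2} + n(n-1) a_n at x^n.
x y'(x) contributes n a_n at x^n.
6 y(x) contributes 6 a_n at x^n.
Matching x^n: (n+2)(n+1) a_{n+2} + (n(n-1) + n + 6) a_n = 0.
Thus a_{n+2} = (-n(n-1) - n - 6) / ((n+1)(n+2)) * a_n.

Check with a_0 = 1, a_1 = 2 (apply the recurrence for n = 0, 1, 2, 3): a_0 = 1, a_1 = 2, a_2 = -3, a_3 = -7/3, a_4 = 5/2, a_5 = 7/4.

a_(n+2) = (-n(n-1) - n - 6) / ((n+1)(n+2)) * a_n; check: a_0 = 1, a_1 = 2, a_2 = -3, a_3 = -7/3, a_4 = 5/2, a_5 = 7/4


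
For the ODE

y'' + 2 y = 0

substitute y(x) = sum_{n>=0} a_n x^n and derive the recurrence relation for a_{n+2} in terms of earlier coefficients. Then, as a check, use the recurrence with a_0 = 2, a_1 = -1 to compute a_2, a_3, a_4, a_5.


Substitute y = sum_n a_n x^n into y'' + (const) y = 0.
y''(x) = sum_{n>=0} (n+2)(n+1) a_{n+2} x^n.
The ODE becomes sum_n [(n+2)(n+1) a_{n+2} + 2 a_n] x^n = 0.
Setting each coefficient to zero gives the recurrence:
  (n+2)(n+1) a_{n+2} + 2 a_n = 0,
  a_{n+2} = -2 / ((n+1)(n+2)) a_n.

Check with a_0 = 2, a_1 = -1 (apply the recurrence for n = 0, 1, 2, 3): a_0 = 2, a_1 = -1, a_2 = -2, a_3 = 1/3, a_4 = 1/3, a_5 = -1/30.

a_{n+2} = -2/((n+1)(n+2)) * a_n; check: a_0 = 2, a_1 = -1, a_2 = -2, a_3 = 1/3, a_4 = 1/3, a_5 = -1/30


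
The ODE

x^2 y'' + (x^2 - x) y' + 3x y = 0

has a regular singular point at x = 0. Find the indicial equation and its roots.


Divide by x^2 to reach normal form y'' + P_1(x) y' + P_2(x) y = 0 with P_1(x) = 1 - 1/x and P_2(x) = 3/x.
x = 0 is a singular point because the y'-coefficient 1 - 1/x has a pole at x = 0 and the y-coefficient 3/x has a pole at x = 0.
It is a regular singular point because x P_1(x) = p(x) = x - 1 and x^2 P_2(x) = q(x) = 3x are polynomials, hence analytic at x = 0.
p(0) = -1,  q(0) = 0.
Indicial equation: r(r-1) + p(0) r + q(0) = 0, i.e. r^2 + (p(0) - 1) r + q(0) = 0, i.e. r^2 - 2 r = 0.
Discriminant: (-2)^2 - 4(0) = 4, so r = (2 ± 2)/2.
Solving: r_1 = 2, r_2 = 0.

indicial: r^2 - 2 r = 0; roots r_1 = 2, r_2 = 0


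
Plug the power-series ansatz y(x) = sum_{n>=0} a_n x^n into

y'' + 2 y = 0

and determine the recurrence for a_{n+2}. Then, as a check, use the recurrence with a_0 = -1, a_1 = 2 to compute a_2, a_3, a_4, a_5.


Substitute y = sum_n a_n x^n into y'' + (const) y = 0.
y''(x) = sum_{n>=0} (n+2)(n+1) a_{n+2} x^n.
The ODE becomes sum_n [(n+2)(n+1) a_{n+2} + 2 a_n] x^n = 0.
Setting each coefficient to zero gives the recurrence:
  (n+2)(n+1) a_{n+2} + 2 a_n = 0,
  a_{n+2} = -2 / ((n+1)(n+2)) a_n.

Check with a_0 = -1, a_1 = 2 (apply the recurrence for n = 0, 1, 2, 3): a_0 = -1, a_1 = 2, a_2 = 1, a_3 = -2/3, a_4 = -1/6, a_5 = 1/15.

a_{n+2} = -2/((n+1)(n+2)) * a_n; check: a_0 = -1, a_1 = 2, a_2 = 1, a_3 = -2/3, a_4 = -1/6, a_5 = 1/15


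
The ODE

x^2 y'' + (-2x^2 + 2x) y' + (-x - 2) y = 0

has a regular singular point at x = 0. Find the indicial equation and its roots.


Divide by x^2 to reach normal form y'' + P_1(x) y' + P_2(x) y = 0 with P_1(x) = -2 + 2/x and P_2(x) = -1/x - 2/x^2.
x = 0 is a singular point because the y'-coefficient -2 + 2/x has a pole at x = 0 and the y-coefficient -1/x - 2/x^2 has a pole at x = 0.
It is a regular singular point because x P_1(x) = p(x) = 2 - 2x and x^2 P_2(x) = q(x) = -x - 2 are polynomials, hence analytic at x = 0.
p(0) = 2,  q(0) = -2.
Indicial equation: r(r-1) + p(0) r + q(0) = 0, i.e. r^2 + (p(0) - 1) r + q(0) = 0, i.e. r^2 + 1 r - 2 = 0.
Discriminant: (1)^2 - 4(-2) = 9, so r = (-1 ± 3)/2.
Solving: r_1 = 1, r_2 = -2.

indicial: r^2 + 1 r - 2 = 0; roots r_1 = 1, r_2 = -2


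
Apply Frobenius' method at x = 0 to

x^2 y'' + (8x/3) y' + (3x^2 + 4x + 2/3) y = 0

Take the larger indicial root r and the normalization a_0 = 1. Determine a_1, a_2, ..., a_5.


Write in Frobenius form y'' + (p(x)/x) y' + (q(x)/x^2) y = 0:
  p(x) = 8/3,  q(x) = 3x^2 + 4x + 2/3.
Indicial equation: r(r-1) + (8/3) r + (2/3) = 0 -> roots r_1 = -2/3, r_2 = -1.
Take r = r_1 = -2/3. Let y(x) = x^r sum_{n>=0} a_n x^n with a_0 = 1.
Substitute y = x^r sum a_n x^n and match x^{r+n}. The recurrence is
  D(n) a_n + 4 a_{n-1} + 3 a_{n-2} = 0,  where D(n) = (r+n)(r+n-1) + (8/3)(r+n) + (2/3).
  a_n = [-4 a_{n-1} - 3 a_{n-2}] / D(n).
Since the indicial polynomial factors as (r - r_1)(r - r_2), D(n) = (r_1 + n - r_1)(r_1 + n - r_2) = n(n + 1/3).
Evaluating step by step (a_0 = 1):
  n = 1: D(1) = 1(1 + 1/3) = 4/3; numerator = -4(1) = -4; a_1 = (-4)/(4/3) = -3
  n = 2: D(2) = 2(2 + 1/3) = 14/3; numerator = -4(-3) - 3(1) = 9; a_2 = (9)/(14/3) = 27/14
  n = 3: D(3) = 3(3 + 1/3) = 10; numerator = -4(27/14) - 3(-3) = 9/7; a_3 = (9/7)/(10) = 9/70
  n = 4: D(4) = 4(4 + 1/3) = 52/3; numerator = -4(9/70) - 3(27/14) = -63/10; a_4 = (-63/10)/(52/3) = -189/520
  n = 5: D(5) = 5(5 + 1/3) = 80/3; numerator = -4(-189/520) - 3(9/70) = 486/455; a_5 = (486/455)/(80/3) = 729/18200

r = -2/3; a_0 = 1; a_1 = -3; a_2 = 27/14; a_3 = 9/70; a_4 = -189/520; a_5 = 729/18200


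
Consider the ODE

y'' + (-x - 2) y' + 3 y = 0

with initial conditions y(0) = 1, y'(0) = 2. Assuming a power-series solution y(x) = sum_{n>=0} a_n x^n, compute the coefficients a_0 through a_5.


Ansatz: y(x) = sum_{n>=0} a_n x^n, so y'(x) = sum_{n>=1} n a_n x^(n-1) and y''(x) = sum_{n>=2} n(n-1) a_n x^(n-2).
Substitute into P(x) y'' + Q(x) y' + R(x) y = 0 with P(x) = 1, Q(x) = -x - 2, R(x) = 3, and match powers of x.
Initial conditions: a_0 = 1, a_1 = 2.
Setting the coefficient of each power of x to zero and solving order by order (substituting the coefficients already found):
  x^0: 2 a_2 - 2 a_1 + 3 a_0 = 0  ->  2 a_2 = 2 a_1 - 3 a_0 = 1  ->  a_2 = 1/2
  x^1: 6 a_3 - 4 a_2 + 2 a_1 = 0  ->  6 a_3 = 4 a_2 - 2 a_1 = -2  ->  a_3 = -1/3
  x^2: 12 a_4 - 6 a_3 + a_2 = 0  ->  12 a_4 = 6 a_3 - a_2 = -5/2  ->  a_4 = -5/24
  x^3: 20 a_5 - 8 a_4 = 0  ->  20 a_5 = 8 a_4 = -5/3  ->  a_5 = -1/12
Truncated series: y(x) = 1 + 2 x + (1/2) x^2 - (1/3) x^3 - (5/24) x^4 - (1/12) x^5 + O(x^6).

a_0 = 1; a_1 = 2; a_2 = 1/2; a_3 = -1/3; a_4 = -5/24; a_5 = -1/12


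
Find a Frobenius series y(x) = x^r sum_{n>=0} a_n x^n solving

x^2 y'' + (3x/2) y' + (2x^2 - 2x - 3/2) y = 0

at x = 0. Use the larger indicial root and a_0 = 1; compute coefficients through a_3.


Write in Frobenius form y'' + (p(x)/x) y' + (q(x)/x^2) y = 0:
  p(x) = 3/2,  q(x) = 2x^2 - 2x - 3/2.
Indicial equation: r(r-1) + (3/2) r + (-3/2) = 0 -> roots r_1 = 1, r_2 = -3/2.
Take r = r_1 = 1. Let y(x) = x^r sum_{n>=0} a_n x^n with a_0 = 1.
Substitute y = x^r sum a_n x^n and match x^{r+n}. The recurrence is
  D(n) a_n - 2 a_{n-1} + 2 a_{n-2} = 0,  where D(n) = (r+n)(r+n-1) + (3/2)(r+n) + (-3/2).
  a_n = [2 a_{n-1} - 2 a_{n-2}] / D(n).
Since the indicial polynomial factors as (r - r_1)(r - r_2), D(n) = (r_1 + n - r_1)(r_1 + n - r_2) = n(n + 5/2).
Evaluating step by step (a_0 = 1):
  n = 1: D(1) = 1(1 + 5/2) = 7/2; numerator = 2(1) = 2; a_1 = (2)/(7/2) = 4/7
  n = 2: D(2) = 2(2 + 5/2) = 9; numerator = 2(4/7) - 2(1) = -6/7; a_2 = (-6/7)/(9) = -2/21
  n = 3: D(3) = 3(3 + 5/2) = 33/2; numerator = 2(-2/21) - 2(4/7) = -4/3; a_3 = (-4/3)/(33/2) = -8/99

r = 1; a_0 = 1; a_1 = 4/7; a_2 = -2/21; a_3 = -8/99
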